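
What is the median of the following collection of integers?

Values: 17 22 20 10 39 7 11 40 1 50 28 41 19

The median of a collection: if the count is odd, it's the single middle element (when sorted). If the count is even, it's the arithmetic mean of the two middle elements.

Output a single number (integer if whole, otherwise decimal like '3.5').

Answer: 20

Derivation:
Step 1: insert 17 -> lo=[17] (size 1, max 17) hi=[] (size 0) -> median=17
Step 2: insert 22 -> lo=[17] (size 1, max 17) hi=[22] (size 1, min 22) -> median=19.5
Step 3: insert 20 -> lo=[17, 20] (size 2, max 20) hi=[22] (size 1, min 22) -> median=20
Step 4: insert 10 -> lo=[10, 17] (size 2, max 17) hi=[20, 22] (size 2, min 20) -> median=18.5
Step 5: insert 39 -> lo=[10, 17, 20] (size 3, max 20) hi=[22, 39] (size 2, min 22) -> median=20
Step 6: insert 7 -> lo=[7, 10, 17] (size 3, max 17) hi=[20, 22, 39] (size 3, min 20) -> median=18.5
Step 7: insert 11 -> lo=[7, 10, 11, 17] (size 4, max 17) hi=[20, 22, 39] (size 3, min 20) -> median=17
Step 8: insert 40 -> lo=[7, 10, 11, 17] (size 4, max 17) hi=[20, 22, 39, 40] (size 4, min 20) -> median=18.5
Step 9: insert 1 -> lo=[1, 7, 10, 11, 17] (size 5, max 17) hi=[20, 22, 39, 40] (size 4, min 20) -> median=17
Step 10: insert 50 -> lo=[1, 7, 10, 11, 17] (size 5, max 17) hi=[20, 22, 39, 40, 50] (size 5, min 20) -> median=18.5
Step 11: insert 28 -> lo=[1, 7, 10, 11, 17, 20] (size 6, max 20) hi=[22, 28, 39, 40, 50] (size 5, min 22) -> median=20
Step 12: insert 41 -> lo=[1, 7, 10, 11, 17, 20] (size 6, max 20) hi=[22, 28, 39, 40, 41, 50] (size 6, min 22) -> median=21
Step 13: insert 19 -> lo=[1, 7, 10, 11, 17, 19, 20] (size 7, max 20) hi=[22, 28, 39, 40, 41, 50] (size 6, min 22) -> median=20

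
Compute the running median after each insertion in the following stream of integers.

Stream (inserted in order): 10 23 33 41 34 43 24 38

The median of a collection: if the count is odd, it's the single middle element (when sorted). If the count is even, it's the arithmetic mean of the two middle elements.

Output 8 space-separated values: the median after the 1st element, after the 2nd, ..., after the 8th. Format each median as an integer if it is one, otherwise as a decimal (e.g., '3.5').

Step 1: insert 10 -> lo=[10] (size 1, max 10) hi=[] (size 0) -> median=10
Step 2: insert 23 -> lo=[10] (size 1, max 10) hi=[23] (size 1, min 23) -> median=16.5
Step 3: insert 33 -> lo=[10, 23] (size 2, max 23) hi=[33] (size 1, min 33) -> median=23
Step 4: insert 41 -> lo=[10, 23] (size 2, max 23) hi=[33, 41] (size 2, min 33) -> median=28
Step 5: insert 34 -> lo=[10, 23, 33] (size 3, max 33) hi=[34, 41] (size 2, min 34) -> median=33
Step 6: insert 43 -> lo=[10, 23, 33] (size 3, max 33) hi=[34, 41, 43] (size 3, min 34) -> median=33.5
Step 7: insert 24 -> lo=[10, 23, 24, 33] (size 4, max 33) hi=[34, 41, 43] (size 3, min 34) -> median=33
Step 8: insert 38 -> lo=[10, 23, 24, 33] (size 4, max 33) hi=[34, 38, 41, 43] (size 4, min 34) -> median=33.5

Answer: 10 16.5 23 28 33 33.5 33 33.5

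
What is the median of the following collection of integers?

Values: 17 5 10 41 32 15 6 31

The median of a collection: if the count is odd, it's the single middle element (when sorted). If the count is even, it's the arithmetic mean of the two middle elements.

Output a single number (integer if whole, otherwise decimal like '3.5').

Answer: 16

Derivation:
Step 1: insert 17 -> lo=[17] (size 1, max 17) hi=[] (size 0) -> median=17
Step 2: insert 5 -> lo=[5] (size 1, max 5) hi=[17] (size 1, min 17) -> median=11
Step 3: insert 10 -> lo=[5, 10] (size 2, max 10) hi=[17] (size 1, min 17) -> median=10
Step 4: insert 41 -> lo=[5, 10] (size 2, max 10) hi=[17, 41] (size 2, min 17) -> median=13.5
Step 5: insert 32 -> lo=[5, 10, 17] (size 3, max 17) hi=[32, 41] (size 2, min 32) -> median=17
Step 6: insert 15 -> lo=[5, 10, 15] (size 3, max 15) hi=[17, 32, 41] (size 3, min 17) -> median=16
Step 7: insert 6 -> lo=[5, 6, 10, 15] (size 4, max 15) hi=[17, 32, 41] (size 3, min 17) -> median=15
Step 8: insert 31 -> lo=[5, 6, 10, 15] (size 4, max 15) hi=[17, 31, 32, 41] (size 4, min 17) -> median=16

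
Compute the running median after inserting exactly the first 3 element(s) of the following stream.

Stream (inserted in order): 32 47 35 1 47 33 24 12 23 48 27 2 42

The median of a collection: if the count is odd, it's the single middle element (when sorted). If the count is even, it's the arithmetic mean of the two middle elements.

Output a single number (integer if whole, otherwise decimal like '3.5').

Answer: 35

Derivation:
Step 1: insert 32 -> lo=[32] (size 1, max 32) hi=[] (size 0) -> median=32
Step 2: insert 47 -> lo=[32] (size 1, max 32) hi=[47] (size 1, min 47) -> median=39.5
Step 3: insert 35 -> lo=[32, 35] (size 2, max 35) hi=[47] (size 1, min 47) -> median=35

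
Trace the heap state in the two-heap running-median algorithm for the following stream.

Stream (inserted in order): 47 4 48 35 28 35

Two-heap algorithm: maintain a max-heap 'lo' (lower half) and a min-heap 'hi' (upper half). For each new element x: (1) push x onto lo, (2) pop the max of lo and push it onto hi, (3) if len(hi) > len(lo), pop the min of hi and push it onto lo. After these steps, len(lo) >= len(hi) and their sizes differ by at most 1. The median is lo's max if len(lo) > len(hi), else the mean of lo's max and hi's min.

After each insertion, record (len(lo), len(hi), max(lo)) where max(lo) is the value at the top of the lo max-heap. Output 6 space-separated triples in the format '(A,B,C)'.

Step 1: insert 47 -> lo=[47] hi=[] -> (len(lo)=1, len(hi)=0, max(lo)=47)
Step 2: insert 4 -> lo=[4] hi=[47] -> (len(lo)=1, len(hi)=1, max(lo)=4)
Step 3: insert 48 -> lo=[4, 47] hi=[48] -> (len(lo)=2, len(hi)=1, max(lo)=47)
Step 4: insert 35 -> lo=[4, 35] hi=[47, 48] -> (len(lo)=2, len(hi)=2, max(lo)=35)
Step 5: insert 28 -> lo=[4, 28, 35] hi=[47, 48] -> (len(lo)=3, len(hi)=2, max(lo)=35)
Step 6: insert 35 -> lo=[4, 28, 35] hi=[35, 47, 48] -> (len(lo)=3, len(hi)=3, max(lo)=35)

Answer: (1,0,47) (1,1,4) (2,1,47) (2,2,35) (3,2,35) (3,3,35)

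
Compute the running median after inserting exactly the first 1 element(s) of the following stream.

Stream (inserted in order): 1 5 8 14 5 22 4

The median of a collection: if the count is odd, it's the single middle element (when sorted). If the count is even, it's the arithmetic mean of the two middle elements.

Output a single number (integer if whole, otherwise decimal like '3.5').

Answer: 1

Derivation:
Step 1: insert 1 -> lo=[1] (size 1, max 1) hi=[] (size 0) -> median=1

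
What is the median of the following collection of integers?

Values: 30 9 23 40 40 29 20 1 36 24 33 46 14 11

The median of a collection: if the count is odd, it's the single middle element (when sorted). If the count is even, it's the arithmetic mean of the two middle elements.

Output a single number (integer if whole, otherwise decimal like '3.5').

Answer: 26.5

Derivation:
Step 1: insert 30 -> lo=[30] (size 1, max 30) hi=[] (size 0) -> median=30
Step 2: insert 9 -> lo=[9] (size 1, max 9) hi=[30] (size 1, min 30) -> median=19.5
Step 3: insert 23 -> lo=[9, 23] (size 2, max 23) hi=[30] (size 1, min 30) -> median=23
Step 4: insert 40 -> lo=[9, 23] (size 2, max 23) hi=[30, 40] (size 2, min 30) -> median=26.5
Step 5: insert 40 -> lo=[9, 23, 30] (size 3, max 30) hi=[40, 40] (size 2, min 40) -> median=30
Step 6: insert 29 -> lo=[9, 23, 29] (size 3, max 29) hi=[30, 40, 40] (size 3, min 30) -> median=29.5
Step 7: insert 20 -> lo=[9, 20, 23, 29] (size 4, max 29) hi=[30, 40, 40] (size 3, min 30) -> median=29
Step 8: insert 1 -> lo=[1, 9, 20, 23] (size 4, max 23) hi=[29, 30, 40, 40] (size 4, min 29) -> median=26
Step 9: insert 36 -> lo=[1, 9, 20, 23, 29] (size 5, max 29) hi=[30, 36, 40, 40] (size 4, min 30) -> median=29
Step 10: insert 24 -> lo=[1, 9, 20, 23, 24] (size 5, max 24) hi=[29, 30, 36, 40, 40] (size 5, min 29) -> median=26.5
Step 11: insert 33 -> lo=[1, 9, 20, 23, 24, 29] (size 6, max 29) hi=[30, 33, 36, 40, 40] (size 5, min 30) -> median=29
Step 12: insert 46 -> lo=[1, 9, 20, 23, 24, 29] (size 6, max 29) hi=[30, 33, 36, 40, 40, 46] (size 6, min 30) -> median=29.5
Step 13: insert 14 -> lo=[1, 9, 14, 20, 23, 24, 29] (size 7, max 29) hi=[30, 33, 36, 40, 40, 46] (size 6, min 30) -> median=29
Step 14: insert 11 -> lo=[1, 9, 11, 14, 20, 23, 24] (size 7, max 24) hi=[29, 30, 33, 36, 40, 40, 46] (size 7, min 29) -> median=26.5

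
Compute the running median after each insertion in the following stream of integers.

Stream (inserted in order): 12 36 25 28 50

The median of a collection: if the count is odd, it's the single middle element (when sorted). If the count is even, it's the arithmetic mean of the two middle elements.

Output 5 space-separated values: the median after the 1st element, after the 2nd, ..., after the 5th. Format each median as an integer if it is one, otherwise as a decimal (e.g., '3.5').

Step 1: insert 12 -> lo=[12] (size 1, max 12) hi=[] (size 0) -> median=12
Step 2: insert 36 -> lo=[12] (size 1, max 12) hi=[36] (size 1, min 36) -> median=24
Step 3: insert 25 -> lo=[12, 25] (size 2, max 25) hi=[36] (size 1, min 36) -> median=25
Step 4: insert 28 -> lo=[12, 25] (size 2, max 25) hi=[28, 36] (size 2, min 28) -> median=26.5
Step 5: insert 50 -> lo=[12, 25, 28] (size 3, max 28) hi=[36, 50] (size 2, min 36) -> median=28

Answer: 12 24 25 26.5 28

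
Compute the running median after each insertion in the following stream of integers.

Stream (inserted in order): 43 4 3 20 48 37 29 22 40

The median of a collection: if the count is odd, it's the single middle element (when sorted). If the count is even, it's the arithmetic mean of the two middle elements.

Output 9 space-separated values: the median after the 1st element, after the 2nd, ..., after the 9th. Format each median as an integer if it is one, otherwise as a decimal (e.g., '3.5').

Step 1: insert 43 -> lo=[43] (size 1, max 43) hi=[] (size 0) -> median=43
Step 2: insert 4 -> lo=[4] (size 1, max 4) hi=[43] (size 1, min 43) -> median=23.5
Step 3: insert 3 -> lo=[3, 4] (size 2, max 4) hi=[43] (size 1, min 43) -> median=4
Step 4: insert 20 -> lo=[3, 4] (size 2, max 4) hi=[20, 43] (size 2, min 20) -> median=12
Step 5: insert 48 -> lo=[3, 4, 20] (size 3, max 20) hi=[43, 48] (size 2, min 43) -> median=20
Step 6: insert 37 -> lo=[3, 4, 20] (size 3, max 20) hi=[37, 43, 48] (size 3, min 37) -> median=28.5
Step 7: insert 29 -> lo=[3, 4, 20, 29] (size 4, max 29) hi=[37, 43, 48] (size 3, min 37) -> median=29
Step 8: insert 22 -> lo=[3, 4, 20, 22] (size 4, max 22) hi=[29, 37, 43, 48] (size 4, min 29) -> median=25.5
Step 9: insert 40 -> lo=[3, 4, 20, 22, 29] (size 5, max 29) hi=[37, 40, 43, 48] (size 4, min 37) -> median=29

Answer: 43 23.5 4 12 20 28.5 29 25.5 29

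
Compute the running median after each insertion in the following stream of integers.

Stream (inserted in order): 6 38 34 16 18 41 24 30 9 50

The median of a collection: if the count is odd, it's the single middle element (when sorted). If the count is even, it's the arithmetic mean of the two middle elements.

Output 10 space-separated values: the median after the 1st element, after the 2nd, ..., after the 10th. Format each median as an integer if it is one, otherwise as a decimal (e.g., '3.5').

Answer: 6 22 34 25 18 26 24 27 24 27

Derivation:
Step 1: insert 6 -> lo=[6] (size 1, max 6) hi=[] (size 0) -> median=6
Step 2: insert 38 -> lo=[6] (size 1, max 6) hi=[38] (size 1, min 38) -> median=22
Step 3: insert 34 -> lo=[6, 34] (size 2, max 34) hi=[38] (size 1, min 38) -> median=34
Step 4: insert 16 -> lo=[6, 16] (size 2, max 16) hi=[34, 38] (size 2, min 34) -> median=25
Step 5: insert 18 -> lo=[6, 16, 18] (size 3, max 18) hi=[34, 38] (size 2, min 34) -> median=18
Step 6: insert 41 -> lo=[6, 16, 18] (size 3, max 18) hi=[34, 38, 41] (size 3, min 34) -> median=26
Step 7: insert 24 -> lo=[6, 16, 18, 24] (size 4, max 24) hi=[34, 38, 41] (size 3, min 34) -> median=24
Step 8: insert 30 -> lo=[6, 16, 18, 24] (size 4, max 24) hi=[30, 34, 38, 41] (size 4, min 30) -> median=27
Step 9: insert 9 -> lo=[6, 9, 16, 18, 24] (size 5, max 24) hi=[30, 34, 38, 41] (size 4, min 30) -> median=24
Step 10: insert 50 -> lo=[6, 9, 16, 18, 24] (size 5, max 24) hi=[30, 34, 38, 41, 50] (size 5, min 30) -> median=27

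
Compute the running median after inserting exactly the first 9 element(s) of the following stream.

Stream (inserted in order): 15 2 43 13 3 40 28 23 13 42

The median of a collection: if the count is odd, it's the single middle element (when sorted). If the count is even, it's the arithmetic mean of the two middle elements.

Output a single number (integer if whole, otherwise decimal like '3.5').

Step 1: insert 15 -> lo=[15] (size 1, max 15) hi=[] (size 0) -> median=15
Step 2: insert 2 -> lo=[2] (size 1, max 2) hi=[15] (size 1, min 15) -> median=8.5
Step 3: insert 43 -> lo=[2, 15] (size 2, max 15) hi=[43] (size 1, min 43) -> median=15
Step 4: insert 13 -> lo=[2, 13] (size 2, max 13) hi=[15, 43] (size 2, min 15) -> median=14
Step 5: insert 3 -> lo=[2, 3, 13] (size 3, max 13) hi=[15, 43] (size 2, min 15) -> median=13
Step 6: insert 40 -> lo=[2, 3, 13] (size 3, max 13) hi=[15, 40, 43] (size 3, min 15) -> median=14
Step 7: insert 28 -> lo=[2, 3, 13, 15] (size 4, max 15) hi=[28, 40, 43] (size 3, min 28) -> median=15
Step 8: insert 23 -> lo=[2, 3, 13, 15] (size 4, max 15) hi=[23, 28, 40, 43] (size 4, min 23) -> median=19
Step 9: insert 13 -> lo=[2, 3, 13, 13, 15] (size 5, max 15) hi=[23, 28, 40, 43] (size 4, min 23) -> median=15

Answer: 15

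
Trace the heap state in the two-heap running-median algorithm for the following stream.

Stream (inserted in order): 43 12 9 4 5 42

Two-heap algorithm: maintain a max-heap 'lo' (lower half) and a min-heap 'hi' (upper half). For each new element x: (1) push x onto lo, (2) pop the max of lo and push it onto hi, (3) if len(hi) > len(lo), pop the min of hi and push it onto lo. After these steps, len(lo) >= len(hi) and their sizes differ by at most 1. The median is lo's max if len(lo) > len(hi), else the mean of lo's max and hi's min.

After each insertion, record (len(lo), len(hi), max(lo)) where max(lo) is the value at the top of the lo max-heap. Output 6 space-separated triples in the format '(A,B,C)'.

Answer: (1,0,43) (1,1,12) (2,1,12) (2,2,9) (3,2,9) (3,3,9)

Derivation:
Step 1: insert 43 -> lo=[43] hi=[] -> (len(lo)=1, len(hi)=0, max(lo)=43)
Step 2: insert 12 -> lo=[12] hi=[43] -> (len(lo)=1, len(hi)=1, max(lo)=12)
Step 3: insert 9 -> lo=[9, 12] hi=[43] -> (len(lo)=2, len(hi)=1, max(lo)=12)
Step 4: insert 4 -> lo=[4, 9] hi=[12, 43] -> (len(lo)=2, len(hi)=2, max(lo)=9)
Step 5: insert 5 -> lo=[4, 5, 9] hi=[12, 43] -> (len(lo)=3, len(hi)=2, max(lo)=9)
Step 6: insert 42 -> lo=[4, 5, 9] hi=[12, 42, 43] -> (len(lo)=3, len(hi)=3, max(lo)=9)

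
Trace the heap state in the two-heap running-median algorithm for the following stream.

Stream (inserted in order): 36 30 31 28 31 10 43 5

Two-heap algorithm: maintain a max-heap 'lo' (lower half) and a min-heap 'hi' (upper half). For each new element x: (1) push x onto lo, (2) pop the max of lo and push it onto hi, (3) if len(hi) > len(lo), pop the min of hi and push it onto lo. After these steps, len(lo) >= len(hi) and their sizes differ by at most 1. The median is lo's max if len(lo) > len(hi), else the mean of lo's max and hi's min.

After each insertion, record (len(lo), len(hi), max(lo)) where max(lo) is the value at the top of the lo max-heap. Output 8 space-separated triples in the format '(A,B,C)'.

Step 1: insert 36 -> lo=[36] hi=[] -> (len(lo)=1, len(hi)=0, max(lo)=36)
Step 2: insert 30 -> lo=[30] hi=[36] -> (len(lo)=1, len(hi)=1, max(lo)=30)
Step 3: insert 31 -> lo=[30, 31] hi=[36] -> (len(lo)=2, len(hi)=1, max(lo)=31)
Step 4: insert 28 -> lo=[28, 30] hi=[31, 36] -> (len(lo)=2, len(hi)=2, max(lo)=30)
Step 5: insert 31 -> lo=[28, 30, 31] hi=[31, 36] -> (len(lo)=3, len(hi)=2, max(lo)=31)
Step 6: insert 10 -> lo=[10, 28, 30] hi=[31, 31, 36] -> (len(lo)=3, len(hi)=3, max(lo)=30)
Step 7: insert 43 -> lo=[10, 28, 30, 31] hi=[31, 36, 43] -> (len(lo)=4, len(hi)=3, max(lo)=31)
Step 8: insert 5 -> lo=[5, 10, 28, 30] hi=[31, 31, 36, 43] -> (len(lo)=4, len(hi)=4, max(lo)=30)

Answer: (1,0,36) (1,1,30) (2,1,31) (2,2,30) (3,2,31) (3,3,30) (4,3,31) (4,4,30)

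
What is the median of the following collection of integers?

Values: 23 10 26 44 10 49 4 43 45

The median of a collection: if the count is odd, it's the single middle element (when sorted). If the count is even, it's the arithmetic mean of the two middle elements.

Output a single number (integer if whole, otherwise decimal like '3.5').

Step 1: insert 23 -> lo=[23] (size 1, max 23) hi=[] (size 0) -> median=23
Step 2: insert 10 -> lo=[10] (size 1, max 10) hi=[23] (size 1, min 23) -> median=16.5
Step 3: insert 26 -> lo=[10, 23] (size 2, max 23) hi=[26] (size 1, min 26) -> median=23
Step 4: insert 44 -> lo=[10, 23] (size 2, max 23) hi=[26, 44] (size 2, min 26) -> median=24.5
Step 5: insert 10 -> lo=[10, 10, 23] (size 3, max 23) hi=[26, 44] (size 2, min 26) -> median=23
Step 6: insert 49 -> lo=[10, 10, 23] (size 3, max 23) hi=[26, 44, 49] (size 3, min 26) -> median=24.5
Step 7: insert 4 -> lo=[4, 10, 10, 23] (size 4, max 23) hi=[26, 44, 49] (size 3, min 26) -> median=23
Step 8: insert 43 -> lo=[4, 10, 10, 23] (size 4, max 23) hi=[26, 43, 44, 49] (size 4, min 26) -> median=24.5
Step 9: insert 45 -> lo=[4, 10, 10, 23, 26] (size 5, max 26) hi=[43, 44, 45, 49] (size 4, min 43) -> median=26

Answer: 26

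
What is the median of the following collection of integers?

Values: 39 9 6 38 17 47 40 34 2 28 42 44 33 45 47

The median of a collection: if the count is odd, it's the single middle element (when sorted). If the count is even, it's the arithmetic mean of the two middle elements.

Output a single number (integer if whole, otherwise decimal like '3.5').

Answer: 38

Derivation:
Step 1: insert 39 -> lo=[39] (size 1, max 39) hi=[] (size 0) -> median=39
Step 2: insert 9 -> lo=[9] (size 1, max 9) hi=[39] (size 1, min 39) -> median=24
Step 3: insert 6 -> lo=[6, 9] (size 2, max 9) hi=[39] (size 1, min 39) -> median=9
Step 4: insert 38 -> lo=[6, 9] (size 2, max 9) hi=[38, 39] (size 2, min 38) -> median=23.5
Step 5: insert 17 -> lo=[6, 9, 17] (size 3, max 17) hi=[38, 39] (size 2, min 38) -> median=17
Step 6: insert 47 -> lo=[6, 9, 17] (size 3, max 17) hi=[38, 39, 47] (size 3, min 38) -> median=27.5
Step 7: insert 40 -> lo=[6, 9, 17, 38] (size 4, max 38) hi=[39, 40, 47] (size 3, min 39) -> median=38
Step 8: insert 34 -> lo=[6, 9, 17, 34] (size 4, max 34) hi=[38, 39, 40, 47] (size 4, min 38) -> median=36
Step 9: insert 2 -> lo=[2, 6, 9, 17, 34] (size 5, max 34) hi=[38, 39, 40, 47] (size 4, min 38) -> median=34
Step 10: insert 28 -> lo=[2, 6, 9, 17, 28] (size 5, max 28) hi=[34, 38, 39, 40, 47] (size 5, min 34) -> median=31
Step 11: insert 42 -> lo=[2, 6, 9, 17, 28, 34] (size 6, max 34) hi=[38, 39, 40, 42, 47] (size 5, min 38) -> median=34
Step 12: insert 44 -> lo=[2, 6, 9, 17, 28, 34] (size 6, max 34) hi=[38, 39, 40, 42, 44, 47] (size 6, min 38) -> median=36
Step 13: insert 33 -> lo=[2, 6, 9, 17, 28, 33, 34] (size 7, max 34) hi=[38, 39, 40, 42, 44, 47] (size 6, min 38) -> median=34
Step 14: insert 45 -> lo=[2, 6, 9, 17, 28, 33, 34] (size 7, max 34) hi=[38, 39, 40, 42, 44, 45, 47] (size 7, min 38) -> median=36
Step 15: insert 47 -> lo=[2, 6, 9, 17, 28, 33, 34, 38] (size 8, max 38) hi=[39, 40, 42, 44, 45, 47, 47] (size 7, min 39) -> median=38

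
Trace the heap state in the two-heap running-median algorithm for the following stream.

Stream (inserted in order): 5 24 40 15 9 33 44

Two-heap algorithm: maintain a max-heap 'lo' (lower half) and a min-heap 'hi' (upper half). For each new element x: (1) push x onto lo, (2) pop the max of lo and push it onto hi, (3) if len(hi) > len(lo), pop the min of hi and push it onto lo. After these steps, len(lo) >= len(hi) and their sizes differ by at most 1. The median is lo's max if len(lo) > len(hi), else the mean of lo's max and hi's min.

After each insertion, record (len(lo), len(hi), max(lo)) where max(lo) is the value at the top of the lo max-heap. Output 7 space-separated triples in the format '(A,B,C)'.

Answer: (1,0,5) (1,1,5) (2,1,24) (2,2,15) (3,2,15) (3,3,15) (4,3,24)

Derivation:
Step 1: insert 5 -> lo=[5] hi=[] -> (len(lo)=1, len(hi)=0, max(lo)=5)
Step 2: insert 24 -> lo=[5] hi=[24] -> (len(lo)=1, len(hi)=1, max(lo)=5)
Step 3: insert 40 -> lo=[5, 24] hi=[40] -> (len(lo)=2, len(hi)=1, max(lo)=24)
Step 4: insert 15 -> lo=[5, 15] hi=[24, 40] -> (len(lo)=2, len(hi)=2, max(lo)=15)
Step 5: insert 9 -> lo=[5, 9, 15] hi=[24, 40] -> (len(lo)=3, len(hi)=2, max(lo)=15)
Step 6: insert 33 -> lo=[5, 9, 15] hi=[24, 33, 40] -> (len(lo)=3, len(hi)=3, max(lo)=15)
Step 7: insert 44 -> lo=[5, 9, 15, 24] hi=[33, 40, 44] -> (len(lo)=4, len(hi)=3, max(lo)=24)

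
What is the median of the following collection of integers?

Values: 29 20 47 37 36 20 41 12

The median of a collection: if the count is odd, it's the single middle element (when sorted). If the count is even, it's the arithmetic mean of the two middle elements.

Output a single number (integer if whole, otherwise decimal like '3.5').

Answer: 32.5

Derivation:
Step 1: insert 29 -> lo=[29] (size 1, max 29) hi=[] (size 0) -> median=29
Step 2: insert 20 -> lo=[20] (size 1, max 20) hi=[29] (size 1, min 29) -> median=24.5
Step 3: insert 47 -> lo=[20, 29] (size 2, max 29) hi=[47] (size 1, min 47) -> median=29
Step 4: insert 37 -> lo=[20, 29] (size 2, max 29) hi=[37, 47] (size 2, min 37) -> median=33
Step 5: insert 36 -> lo=[20, 29, 36] (size 3, max 36) hi=[37, 47] (size 2, min 37) -> median=36
Step 6: insert 20 -> lo=[20, 20, 29] (size 3, max 29) hi=[36, 37, 47] (size 3, min 36) -> median=32.5
Step 7: insert 41 -> lo=[20, 20, 29, 36] (size 4, max 36) hi=[37, 41, 47] (size 3, min 37) -> median=36
Step 8: insert 12 -> lo=[12, 20, 20, 29] (size 4, max 29) hi=[36, 37, 41, 47] (size 4, min 36) -> median=32.5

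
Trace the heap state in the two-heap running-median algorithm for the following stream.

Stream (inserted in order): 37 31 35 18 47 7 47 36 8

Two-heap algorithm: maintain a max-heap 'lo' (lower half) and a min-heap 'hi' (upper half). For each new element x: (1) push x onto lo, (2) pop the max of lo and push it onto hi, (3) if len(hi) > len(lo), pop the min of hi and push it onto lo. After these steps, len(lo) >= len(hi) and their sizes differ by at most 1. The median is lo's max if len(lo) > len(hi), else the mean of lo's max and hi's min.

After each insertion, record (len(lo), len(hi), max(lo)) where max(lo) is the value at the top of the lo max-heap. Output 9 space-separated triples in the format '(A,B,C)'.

Answer: (1,0,37) (1,1,31) (2,1,35) (2,2,31) (3,2,35) (3,3,31) (4,3,35) (4,4,35) (5,4,35)

Derivation:
Step 1: insert 37 -> lo=[37] hi=[] -> (len(lo)=1, len(hi)=0, max(lo)=37)
Step 2: insert 31 -> lo=[31] hi=[37] -> (len(lo)=1, len(hi)=1, max(lo)=31)
Step 3: insert 35 -> lo=[31, 35] hi=[37] -> (len(lo)=2, len(hi)=1, max(lo)=35)
Step 4: insert 18 -> lo=[18, 31] hi=[35, 37] -> (len(lo)=2, len(hi)=2, max(lo)=31)
Step 5: insert 47 -> lo=[18, 31, 35] hi=[37, 47] -> (len(lo)=3, len(hi)=2, max(lo)=35)
Step 6: insert 7 -> lo=[7, 18, 31] hi=[35, 37, 47] -> (len(lo)=3, len(hi)=3, max(lo)=31)
Step 7: insert 47 -> lo=[7, 18, 31, 35] hi=[37, 47, 47] -> (len(lo)=4, len(hi)=3, max(lo)=35)
Step 8: insert 36 -> lo=[7, 18, 31, 35] hi=[36, 37, 47, 47] -> (len(lo)=4, len(hi)=4, max(lo)=35)
Step 9: insert 8 -> lo=[7, 8, 18, 31, 35] hi=[36, 37, 47, 47] -> (len(lo)=5, len(hi)=4, max(lo)=35)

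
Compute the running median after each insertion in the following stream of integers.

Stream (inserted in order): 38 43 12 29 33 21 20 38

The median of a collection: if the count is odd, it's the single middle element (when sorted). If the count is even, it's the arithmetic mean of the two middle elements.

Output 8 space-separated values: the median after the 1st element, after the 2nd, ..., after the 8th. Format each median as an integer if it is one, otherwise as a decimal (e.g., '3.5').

Answer: 38 40.5 38 33.5 33 31 29 31

Derivation:
Step 1: insert 38 -> lo=[38] (size 1, max 38) hi=[] (size 0) -> median=38
Step 2: insert 43 -> lo=[38] (size 1, max 38) hi=[43] (size 1, min 43) -> median=40.5
Step 3: insert 12 -> lo=[12, 38] (size 2, max 38) hi=[43] (size 1, min 43) -> median=38
Step 4: insert 29 -> lo=[12, 29] (size 2, max 29) hi=[38, 43] (size 2, min 38) -> median=33.5
Step 5: insert 33 -> lo=[12, 29, 33] (size 3, max 33) hi=[38, 43] (size 2, min 38) -> median=33
Step 6: insert 21 -> lo=[12, 21, 29] (size 3, max 29) hi=[33, 38, 43] (size 3, min 33) -> median=31
Step 7: insert 20 -> lo=[12, 20, 21, 29] (size 4, max 29) hi=[33, 38, 43] (size 3, min 33) -> median=29
Step 8: insert 38 -> lo=[12, 20, 21, 29] (size 4, max 29) hi=[33, 38, 38, 43] (size 4, min 33) -> median=31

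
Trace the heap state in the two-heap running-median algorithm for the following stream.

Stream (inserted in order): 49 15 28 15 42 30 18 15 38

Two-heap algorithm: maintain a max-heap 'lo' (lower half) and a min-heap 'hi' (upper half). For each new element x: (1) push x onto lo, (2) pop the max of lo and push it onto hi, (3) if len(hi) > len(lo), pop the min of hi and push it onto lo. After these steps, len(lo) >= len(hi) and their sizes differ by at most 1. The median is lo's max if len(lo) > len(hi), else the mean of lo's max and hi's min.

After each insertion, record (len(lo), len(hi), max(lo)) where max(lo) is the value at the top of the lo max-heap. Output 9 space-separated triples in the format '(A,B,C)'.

Step 1: insert 49 -> lo=[49] hi=[] -> (len(lo)=1, len(hi)=0, max(lo)=49)
Step 2: insert 15 -> lo=[15] hi=[49] -> (len(lo)=1, len(hi)=1, max(lo)=15)
Step 3: insert 28 -> lo=[15, 28] hi=[49] -> (len(lo)=2, len(hi)=1, max(lo)=28)
Step 4: insert 15 -> lo=[15, 15] hi=[28, 49] -> (len(lo)=2, len(hi)=2, max(lo)=15)
Step 5: insert 42 -> lo=[15, 15, 28] hi=[42, 49] -> (len(lo)=3, len(hi)=2, max(lo)=28)
Step 6: insert 30 -> lo=[15, 15, 28] hi=[30, 42, 49] -> (len(lo)=3, len(hi)=3, max(lo)=28)
Step 7: insert 18 -> lo=[15, 15, 18, 28] hi=[30, 42, 49] -> (len(lo)=4, len(hi)=3, max(lo)=28)
Step 8: insert 15 -> lo=[15, 15, 15, 18] hi=[28, 30, 42, 49] -> (len(lo)=4, len(hi)=4, max(lo)=18)
Step 9: insert 38 -> lo=[15, 15, 15, 18, 28] hi=[30, 38, 42, 49] -> (len(lo)=5, len(hi)=4, max(lo)=28)

Answer: (1,0,49) (1,1,15) (2,1,28) (2,2,15) (3,2,28) (3,3,28) (4,3,28) (4,4,18) (5,4,28)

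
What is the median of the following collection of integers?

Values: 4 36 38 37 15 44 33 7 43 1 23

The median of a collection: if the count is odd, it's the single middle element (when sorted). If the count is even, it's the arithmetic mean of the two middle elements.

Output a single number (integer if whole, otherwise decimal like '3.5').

Step 1: insert 4 -> lo=[4] (size 1, max 4) hi=[] (size 0) -> median=4
Step 2: insert 36 -> lo=[4] (size 1, max 4) hi=[36] (size 1, min 36) -> median=20
Step 3: insert 38 -> lo=[4, 36] (size 2, max 36) hi=[38] (size 1, min 38) -> median=36
Step 4: insert 37 -> lo=[4, 36] (size 2, max 36) hi=[37, 38] (size 2, min 37) -> median=36.5
Step 5: insert 15 -> lo=[4, 15, 36] (size 3, max 36) hi=[37, 38] (size 2, min 37) -> median=36
Step 6: insert 44 -> lo=[4, 15, 36] (size 3, max 36) hi=[37, 38, 44] (size 3, min 37) -> median=36.5
Step 7: insert 33 -> lo=[4, 15, 33, 36] (size 4, max 36) hi=[37, 38, 44] (size 3, min 37) -> median=36
Step 8: insert 7 -> lo=[4, 7, 15, 33] (size 4, max 33) hi=[36, 37, 38, 44] (size 4, min 36) -> median=34.5
Step 9: insert 43 -> lo=[4, 7, 15, 33, 36] (size 5, max 36) hi=[37, 38, 43, 44] (size 4, min 37) -> median=36
Step 10: insert 1 -> lo=[1, 4, 7, 15, 33] (size 5, max 33) hi=[36, 37, 38, 43, 44] (size 5, min 36) -> median=34.5
Step 11: insert 23 -> lo=[1, 4, 7, 15, 23, 33] (size 6, max 33) hi=[36, 37, 38, 43, 44] (size 5, min 36) -> median=33

Answer: 33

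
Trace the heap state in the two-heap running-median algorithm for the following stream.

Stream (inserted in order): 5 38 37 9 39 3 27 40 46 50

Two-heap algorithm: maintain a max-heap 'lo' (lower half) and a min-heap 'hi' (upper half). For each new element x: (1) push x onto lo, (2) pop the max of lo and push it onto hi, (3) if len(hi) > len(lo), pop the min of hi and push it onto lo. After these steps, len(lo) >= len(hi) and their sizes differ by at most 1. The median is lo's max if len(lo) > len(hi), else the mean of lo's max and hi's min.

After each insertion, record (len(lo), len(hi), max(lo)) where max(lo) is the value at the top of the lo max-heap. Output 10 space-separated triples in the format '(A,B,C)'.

Step 1: insert 5 -> lo=[5] hi=[] -> (len(lo)=1, len(hi)=0, max(lo)=5)
Step 2: insert 38 -> lo=[5] hi=[38] -> (len(lo)=1, len(hi)=1, max(lo)=5)
Step 3: insert 37 -> lo=[5, 37] hi=[38] -> (len(lo)=2, len(hi)=1, max(lo)=37)
Step 4: insert 9 -> lo=[5, 9] hi=[37, 38] -> (len(lo)=2, len(hi)=2, max(lo)=9)
Step 5: insert 39 -> lo=[5, 9, 37] hi=[38, 39] -> (len(lo)=3, len(hi)=2, max(lo)=37)
Step 6: insert 3 -> lo=[3, 5, 9] hi=[37, 38, 39] -> (len(lo)=3, len(hi)=3, max(lo)=9)
Step 7: insert 27 -> lo=[3, 5, 9, 27] hi=[37, 38, 39] -> (len(lo)=4, len(hi)=3, max(lo)=27)
Step 8: insert 40 -> lo=[3, 5, 9, 27] hi=[37, 38, 39, 40] -> (len(lo)=4, len(hi)=4, max(lo)=27)
Step 9: insert 46 -> lo=[3, 5, 9, 27, 37] hi=[38, 39, 40, 46] -> (len(lo)=5, len(hi)=4, max(lo)=37)
Step 10: insert 50 -> lo=[3, 5, 9, 27, 37] hi=[38, 39, 40, 46, 50] -> (len(lo)=5, len(hi)=5, max(lo)=37)

Answer: (1,0,5) (1,1,5) (2,1,37) (2,2,9) (3,2,37) (3,3,9) (4,3,27) (4,4,27) (5,4,37) (5,5,37)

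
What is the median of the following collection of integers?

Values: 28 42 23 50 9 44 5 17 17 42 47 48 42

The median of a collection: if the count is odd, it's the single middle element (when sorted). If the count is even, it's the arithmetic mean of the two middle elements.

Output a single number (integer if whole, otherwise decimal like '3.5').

Step 1: insert 28 -> lo=[28] (size 1, max 28) hi=[] (size 0) -> median=28
Step 2: insert 42 -> lo=[28] (size 1, max 28) hi=[42] (size 1, min 42) -> median=35
Step 3: insert 23 -> lo=[23, 28] (size 2, max 28) hi=[42] (size 1, min 42) -> median=28
Step 4: insert 50 -> lo=[23, 28] (size 2, max 28) hi=[42, 50] (size 2, min 42) -> median=35
Step 5: insert 9 -> lo=[9, 23, 28] (size 3, max 28) hi=[42, 50] (size 2, min 42) -> median=28
Step 6: insert 44 -> lo=[9, 23, 28] (size 3, max 28) hi=[42, 44, 50] (size 3, min 42) -> median=35
Step 7: insert 5 -> lo=[5, 9, 23, 28] (size 4, max 28) hi=[42, 44, 50] (size 3, min 42) -> median=28
Step 8: insert 17 -> lo=[5, 9, 17, 23] (size 4, max 23) hi=[28, 42, 44, 50] (size 4, min 28) -> median=25.5
Step 9: insert 17 -> lo=[5, 9, 17, 17, 23] (size 5, max 23) hi=[28, 42, 44, 50] (size 4, min 28) -> median=23
Step 10: insert 42 -> lo=[5, 9, 17, 17, 23] (size 5, max 23) hi=[28, 42, 42, 44, 50] (size 5, min 28) -> median=25.5
Step 11: insert 47 -> lo=[5, 9, 17, 17, 23, 28] (size 6, max 28) hi=[42, 42, 44, 47, 50] (size 5, min 42) -> median=28
Step 12: insert 48 -> lo=[5, 9, 17, 17, 23, 28] (size 6, max 28) hi=[42, 42, 44, 47, 48, 50] (size 6, min 42) -> median=35
Step 13: insert 42 -> lo=[5, 9, 17, 17, 23, 28, 42] (size 7, max 42) hi=[42, 42, 44, 47, 48, 50] (size 6, min 42) -> median=42

Answer: 42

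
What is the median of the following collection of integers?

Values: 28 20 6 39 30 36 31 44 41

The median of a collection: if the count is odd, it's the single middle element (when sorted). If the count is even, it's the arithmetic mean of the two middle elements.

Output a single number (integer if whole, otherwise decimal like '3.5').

Answer: 31

Derivation:
Step 1: insert 28 -> lo=[28] (size 1, max 28) hi=[] (size 0) -> median=28
Step 2: insert 20 -> lo=[20] (size 1, max 20) hi=[28] (size 1, min 28) -> median=24
Step 3: insert 6 -> lo=[6, 20] (size 2, max 20) hi=[28] (size 1, min 28) -> median=20
Step 4: insert 39 -> lo=[6, 20] (size 2, max 20) hi=[28, 39] (size 2, min 28) -> median=24
Step 5: insert 30 -> lo=[6, 20, 28] (size 3, max 28) hi=[30, 39] (size 2, min 30) -> median=28
Step 6: insert 36 -> lo=[6, 20, 28] (size 3, max 28) hi=[30, 36, 39] (size 3, min 30) -> median=29
Step 7: insert 31 -> lo=[6, 20, 28, 30] (size 4, max 30) hi=[31, 36, 39] (size 3, min 31) -> median=30
Step 8: insert 44 -> lo=[6, 20, 28, 30] (size 4, max 30) hi=[31, 36, 39, 44] (size 4, min 31) -> median=30.5
Step 9: insert 41 -> lo=[6, 20, 28, 30, 31] (size 5, max 31) hi=[36, 39, 41, 44] (size 4, min 36) -> median=31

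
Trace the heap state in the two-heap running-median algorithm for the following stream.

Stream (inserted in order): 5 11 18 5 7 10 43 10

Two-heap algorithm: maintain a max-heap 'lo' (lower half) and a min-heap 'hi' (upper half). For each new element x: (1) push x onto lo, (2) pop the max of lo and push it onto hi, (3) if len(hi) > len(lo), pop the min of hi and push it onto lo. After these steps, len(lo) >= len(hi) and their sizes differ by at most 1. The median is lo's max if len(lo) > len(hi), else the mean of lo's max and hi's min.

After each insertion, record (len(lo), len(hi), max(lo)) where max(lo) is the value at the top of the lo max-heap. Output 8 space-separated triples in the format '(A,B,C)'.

Step 1: insert 5 -> lo=[5] hi=[] -> (len(lo)=1, len(hi)=0, max(lo)=5)
Step 2: insert 11 -> lo=[5] hi=[11] -> (len(lo)=1, len(hi)=1, max(lo)=5)
Step 3: insert 18 -> lo=[5, 11] hi=[18] -> (len(lo)=2, len(hi)=1, max(lo)=11)
Step 4: insert 5 -> lo=[5, 5] hi=[11, 18] -> (len(lo)=2, len(hi)=2, max(lo)=5)
Step 5: insert 7 -> lo=[5, 5, 7] hi=[11, 18] -> (len(lo)=3, len(hi)=2, max(lo)=7)
Step 6: insert 10 -> lo=[5, 5, 7] hi=[10, 11, 18] -> (len(lo)=3, len(hi)=3, max(lo)=7)
Step 7: insert 43 -> lo=[5, 5, 7, 10] hi=[11, 18, 43] -> (len(lo)=4, len(hi)=3, max(lo)=10)
Step 8: insert 10 -> lo=[5, 5, 7, 10] hi=[10, 11, 18, 43] -> (len(lo)=4, len(hi)=4, max(lo)=10)

Answer: (1,0,5) (1,1,5) (2,1,11) (2,2,5) (3,2,7) (3,3,7) (4,3,10) (4,4,10)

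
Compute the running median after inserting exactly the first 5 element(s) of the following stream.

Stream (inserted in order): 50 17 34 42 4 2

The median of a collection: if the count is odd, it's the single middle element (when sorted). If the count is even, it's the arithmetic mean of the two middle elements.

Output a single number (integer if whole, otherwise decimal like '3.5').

Step 1: insert 50 -> lo=[50] (size 1, max 50) hi=[] (size 0) -> median=50
Step 2: insert 17 -> lo=[17] (size 1, max 17) hi=[50] (size 1, min 50) -> median=33.5
Step 3: insert 34 -> lo=[17, 34] (size 2, max 34) hi=[50] (size 1, min 50) -> median=34
Step 4: insert 42 -> lo=[17, 34] (size 2, max 34) hi=[42, 50] (size 2, min 42) -> median=38
Step 5: insert 4 -> lo=[4, 17, 34] (size 3, max 34) hi=[42, 50] (size 2, min 42) -> median=34

Answer: 34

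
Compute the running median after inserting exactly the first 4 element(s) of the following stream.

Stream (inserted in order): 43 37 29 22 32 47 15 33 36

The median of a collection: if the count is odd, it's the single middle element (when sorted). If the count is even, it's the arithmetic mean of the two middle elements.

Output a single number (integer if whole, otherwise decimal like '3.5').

Answer: 33

Derivation:
Step 1: insert 43 -> lo=[43] (size 1, max 43) hi=[] (size 0) -> median=43
Step 2: insert 37 -> lo=[37] (size 1, max 37) hi=[43] (size 1, min 43) -> median=40
Step 3: insert 29 -> lo=[29, 37] (size 2, max 37) hi=[43] (size 1, min 43) -> median=37
Step 4: insert 22 -> lo=[22, 29] (size 2, max 29) hi=[37, 43] (size 2, min 37) -> median=33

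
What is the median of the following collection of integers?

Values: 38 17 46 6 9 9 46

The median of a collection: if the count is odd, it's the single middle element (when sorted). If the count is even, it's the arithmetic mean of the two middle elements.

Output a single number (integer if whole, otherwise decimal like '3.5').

Answer: 17

Derivation:
Step 1: insert 38 -> lo=[38] (size 1, max 38) hi=[] (size 0) -> median=38
Step 2: insert 17 -> lo=[17] (size 1, max 17) hi=[38] (size 1, min 38) -> median=27.5
Step 3: insert 46 -> lo=[17, 38] (size 2, max 38) hi=[46] (size 1, min 46) -> median=38
Step 4: insert 6 -> lo=[6, 17] (size 2, max 17) hi=[38, 46] (size 2, min 38) -> median=27.5
Step 5: insert 9 -> lo=[6, 9, 17] (size 3, max 17) hi=[38, 46] (size 2, min 38) -> median=17
Step 6: insert 9 -> lo=[6, 9, 9] (size 3, max 9) hi=[17, 38, 46] (size 3, min 17) -> median=13
Step 7: insert 46 -> lo=[6, 9, 9, 17] (size 4, max 17) hi=[38, 46, 46] (size 3, min 38) -> median=17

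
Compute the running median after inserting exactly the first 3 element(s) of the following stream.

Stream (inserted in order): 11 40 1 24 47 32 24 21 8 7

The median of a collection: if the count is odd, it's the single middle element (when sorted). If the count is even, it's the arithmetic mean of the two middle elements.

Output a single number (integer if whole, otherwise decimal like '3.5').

Step 1: insert 11 -> lo=[11] (size 1, max 11) hi=[] (size 0) -> median=11
Step 2: insert 40 -> lo=[11] (size 1, max 11) hi=[40] (size 1, min 40) -> median=25.5
Step 3: insert 1 -> lo=[1, 11] (size 2, max 11) hi=[40] (size 1, min 40) -> median=11

Answer: 11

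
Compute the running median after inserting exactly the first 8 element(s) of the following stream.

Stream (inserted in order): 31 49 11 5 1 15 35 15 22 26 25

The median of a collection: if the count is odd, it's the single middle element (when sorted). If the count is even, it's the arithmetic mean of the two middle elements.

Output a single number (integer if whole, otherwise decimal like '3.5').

Step 1: insert 31 -> lo=[31] (size 1, max 31) hi=[] (size 0) -> median=31
Step 2: insert 49 -> lo=[31] (size 1, max 31) hi=[49] (size 1, min 49) -> median=40
Step 3: insert 11 -> lo=[11, 31] (size 2, max 31) hi=[49] (size 1, min 49) -> median=31
Step 4: insert 5 -> lo=[5, 11] (size 2, max 11) hi=[31, 49] (size 2, min 31) -> median=21
Step 5: insert 1 -> lo=[1, 5, 11] (size 3, max 11) hi=[31, 49] (size 2, min 31) -> median=11
Step 6: insert 15 -> lo=[1, 5, 11] (size 3, max 11) hi=[15, 31, 49] (size 3, min 15) -> median=13
Step 7: insert 35 -> lo=[1, 5, 11, 15] (size 4, max 15) hi=[31, 35, 49] (size 3, min 31) -> median=15
Step 8: insert 15 -> lo=[1, 5, 11, 15] (size 4, max 15) hi=[15, 31, 35, 49] (size 4, min 15) -> median=15

Answer: 15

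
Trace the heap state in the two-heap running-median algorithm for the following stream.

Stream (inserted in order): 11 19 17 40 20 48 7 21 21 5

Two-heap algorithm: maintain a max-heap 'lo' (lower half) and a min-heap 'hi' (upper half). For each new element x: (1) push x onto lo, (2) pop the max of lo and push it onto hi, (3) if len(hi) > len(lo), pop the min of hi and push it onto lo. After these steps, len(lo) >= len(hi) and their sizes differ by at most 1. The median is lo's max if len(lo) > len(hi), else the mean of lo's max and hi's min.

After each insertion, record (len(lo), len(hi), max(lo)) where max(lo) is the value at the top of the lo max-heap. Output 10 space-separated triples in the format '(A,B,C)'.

Answer: (1,0,11) (1,1,11) (2,1,17) (2,2,17) (3,2,19) (3,3,19) (4,3,19) (4,4,19) (5,4,20) (5,5,19)

Derivation:
Step 1: insert 11 -> lo=[11] hi=[] -> (len(lo)=1, len(hi)=0, max(lo)=11)
Step 2: insert 19 -> lo=[11] hi=[19] -> (len(lo)=1, len(hi)=1, max(lo)=11)
Step 3: insert 17 -> lo=[11, 17] hi=[19] -> (len(lo)=2, len(hi)=1, max(lo)=17)
Step 4: insert 40 -> lo=[11, 17] hi=[19, 40] -> (len(lo)=2, len(hi)=2, max(lo)=17)
Step 5: insert 20 -> lo=[11, 17, 19] hi=[20, 40] -> (len(lo)=3, len(hi)=2, max(lo)=19)
Step 6: insert 48 -> lo=[11, 17, 19] hi=[20, 40, 48] -> (len(lo)=3, len(hi)=3, max(lo)=19)
Step 7: insert 7 -> lo=[7, 11, 17, 19] hi=[20, 40, 48] -> (len(lo)=4, len(hi)=3, max(lo)=19)
Step 8: insert 21 -> lo=[7, 11, 17, 19] hi=[20, 21, 40, 48] -> (len(lo)=4, len(hi)=4, max(lo)=19)
Step 9: insert 21 -> lo=[7, 11, 17, 19, 20] hi=[21, 21, 40, 48] -> (len(lo)=5, len(hi)=4, max(lo)=20)
Step 10: insert 5 -> lo=[5, 7, 11, 17, 19] hi=[20, 21, 21, 40, 48] -> (len(lo)=5, len(hi)=5, max(lo)=19)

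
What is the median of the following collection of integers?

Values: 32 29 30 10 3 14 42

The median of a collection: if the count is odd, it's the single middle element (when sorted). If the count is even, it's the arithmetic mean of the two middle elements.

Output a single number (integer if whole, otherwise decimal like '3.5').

Answer: 29

Derivation:
Step 1: insert 32 -> lo=[32] (size 1, max 32) hi=[] (size 0) -> median=32
Step 2: insert 29 -> lo=[29] (size 1, max 29) hi=[32] (size 1, min 32) -> median=30.5
Step 3: insert 30 -> lo=[29, 30] (size 2, max 30) hi=[32] (size 1, min 32) -> median=30
Step 4: insert 10 -> lo=[10, 29] (size 2, max 29) hi=[30, 32] (size 2, min 30) -> median=29.5
Step 5: insert 3 -> lo=[3, 10, 29] (size 3, max 29) hi=[30, 32] (size 2, min 30) -> median=29
Step 6: insert 14 -> lo=[3, 10, 14] (size 3, max 14) hi=[29, 30, 32] (size 3, min 29) -> median=21.5
Step 7: insert 42 -> lo=[3, 10, 14, 29] (size 4, max 29) hi=[30, 32, 42] (size 3, min 30) -> median=29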